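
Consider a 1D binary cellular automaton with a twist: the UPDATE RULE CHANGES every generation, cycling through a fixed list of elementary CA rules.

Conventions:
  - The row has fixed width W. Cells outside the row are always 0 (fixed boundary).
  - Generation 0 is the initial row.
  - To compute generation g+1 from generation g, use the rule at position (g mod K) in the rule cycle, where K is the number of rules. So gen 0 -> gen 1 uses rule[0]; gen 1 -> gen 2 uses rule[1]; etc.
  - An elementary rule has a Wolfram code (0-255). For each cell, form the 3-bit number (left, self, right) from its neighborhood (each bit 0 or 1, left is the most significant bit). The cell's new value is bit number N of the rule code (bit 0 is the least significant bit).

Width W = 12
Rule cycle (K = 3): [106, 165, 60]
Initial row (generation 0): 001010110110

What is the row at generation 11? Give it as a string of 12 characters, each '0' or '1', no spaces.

Gen 0: 001010110110
Gen 1 (rule 106): 010101111110
Gen 2 (rule 165): 011110111100
Gen 3 (rule 60): 010001100010
Gen 4 (rule 106): 100011100100
Gen 5 (rule 165): 101001000101
Gen 6 (rule 60): 111101100111
Gen 7 (rule 106): 100111101101
Gen 8 (rule 165): 100011010011
Gen 9 (rule 60): 110010111010
Gen 10 (rule 106): 110101101100
Gen 11 (rule 165): 001110010001

Answer: 001110010001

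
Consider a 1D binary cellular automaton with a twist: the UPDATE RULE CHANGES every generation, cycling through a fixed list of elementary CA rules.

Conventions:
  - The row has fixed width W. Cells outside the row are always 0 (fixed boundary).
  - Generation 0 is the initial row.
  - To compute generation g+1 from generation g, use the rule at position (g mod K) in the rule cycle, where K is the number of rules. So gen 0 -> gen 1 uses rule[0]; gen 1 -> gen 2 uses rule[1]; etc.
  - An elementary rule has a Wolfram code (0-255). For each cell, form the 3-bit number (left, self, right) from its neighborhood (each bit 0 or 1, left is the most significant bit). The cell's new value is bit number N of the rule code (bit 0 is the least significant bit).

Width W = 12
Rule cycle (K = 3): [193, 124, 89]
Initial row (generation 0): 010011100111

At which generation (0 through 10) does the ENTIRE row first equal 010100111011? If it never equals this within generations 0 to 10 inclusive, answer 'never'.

Gen 0: 010011100111
Gen 1 (rule 193): 000001100011
Gen 2 (rule 124): 000001110011
Gen 3 (rule 89): 111101011011
Gen 4 (rule 193): 011100001001
Gen 5 (rule 124): 010110001101
Gen 6 (rule 89): 000111101100
Gen 7 (rule 193): 110011100101
Gen 8 (rule 124): 111010110111
Gen 9 (rule 89): 101000110101
Gen 10 (rule 193): 000010010000

Answer: never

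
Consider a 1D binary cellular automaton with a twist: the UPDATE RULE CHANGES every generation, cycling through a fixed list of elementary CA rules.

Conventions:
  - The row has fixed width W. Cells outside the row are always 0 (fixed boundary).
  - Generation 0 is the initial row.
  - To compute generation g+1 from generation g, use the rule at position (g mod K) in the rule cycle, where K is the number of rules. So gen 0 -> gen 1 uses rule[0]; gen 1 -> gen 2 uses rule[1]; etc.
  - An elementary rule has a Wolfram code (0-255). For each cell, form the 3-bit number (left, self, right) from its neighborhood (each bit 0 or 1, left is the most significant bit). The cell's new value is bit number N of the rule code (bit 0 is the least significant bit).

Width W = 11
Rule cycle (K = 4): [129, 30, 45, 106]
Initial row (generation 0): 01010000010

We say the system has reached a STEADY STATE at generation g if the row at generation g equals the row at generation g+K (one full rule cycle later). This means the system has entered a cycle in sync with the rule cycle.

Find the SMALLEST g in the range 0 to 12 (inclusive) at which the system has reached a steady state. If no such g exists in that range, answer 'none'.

Answer: 5

Derivation:
Gen 0: 01010000010
Gen 1 (rule 129): 00000111000
Gen 2 (rule 30): 00001100100
Gen 3 (rule 45): 11101000101
Gen 4 (rule 106): 10110001010
Gen 5 (rule 129): 00000100000
Gen 6 (rule 30): 00001110000
Gen 7 (rule 45): 11101000111
Gen 8 (rule 106): 10110001101
Gen 9 (rule 129): 00000100000
Gen 10 (rule 30): 00001110000
Gen 11 (rule 45): 11101000111
Gen 12 (rule 106): 10110001101
Gen 13 (rule 129): 00000100000
Gen 14 (rule 30): 00001110000
Gen 15 (rule 45): 11101000111
Gen 16 (rule 106): 10110001101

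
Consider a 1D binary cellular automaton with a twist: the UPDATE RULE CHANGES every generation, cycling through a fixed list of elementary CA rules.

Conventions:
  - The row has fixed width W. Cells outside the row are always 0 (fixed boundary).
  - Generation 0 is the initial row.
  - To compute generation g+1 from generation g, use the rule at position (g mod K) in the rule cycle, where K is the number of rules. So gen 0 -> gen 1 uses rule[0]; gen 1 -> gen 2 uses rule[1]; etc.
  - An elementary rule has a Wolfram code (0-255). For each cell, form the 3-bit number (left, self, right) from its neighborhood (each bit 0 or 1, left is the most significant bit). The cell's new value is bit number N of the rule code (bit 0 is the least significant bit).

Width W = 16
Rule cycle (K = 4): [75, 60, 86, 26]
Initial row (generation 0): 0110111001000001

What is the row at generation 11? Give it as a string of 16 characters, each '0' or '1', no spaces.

Gen 0: 0110111001000001
Gen 1 (rule 75): 1110101010011110
Gen 2 (rule 60): 1001111111010001
Gen 3 (rule 86): 1110000001011011
Gen 4 (rule 26): 1001000010010010
Gen 5 (rule 75): 0010011100100100
Gen 6 (rule 60): 0011010010110110
Gen 7 (rule 86): 0101011110010011
Gen 8 (rule 26): 1000010001101110
Gen 9 (rule 75): 0011100111101010
Gen 10 (rule 60): 0010010100011111
Gen 11 (rule 86): 0111110110100001

Answer: 0111110110100001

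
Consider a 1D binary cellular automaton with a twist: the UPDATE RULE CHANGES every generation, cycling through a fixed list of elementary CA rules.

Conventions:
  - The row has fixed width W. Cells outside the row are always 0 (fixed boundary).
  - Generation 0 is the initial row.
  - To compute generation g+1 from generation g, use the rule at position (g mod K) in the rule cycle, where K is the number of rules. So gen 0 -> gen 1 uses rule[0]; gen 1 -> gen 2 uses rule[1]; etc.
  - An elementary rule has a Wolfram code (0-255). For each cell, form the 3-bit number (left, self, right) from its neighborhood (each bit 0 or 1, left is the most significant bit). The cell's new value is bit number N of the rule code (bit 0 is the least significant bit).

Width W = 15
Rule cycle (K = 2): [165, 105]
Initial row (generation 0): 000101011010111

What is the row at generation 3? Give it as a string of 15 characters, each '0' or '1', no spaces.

Gen 0: 000101011010111
Gen 1 (rule 165): 110111100111010
Gen 2 (rule 105): 111100100101100
Gen 3 (rule 165): 011000100110001

Answer: 011000100110001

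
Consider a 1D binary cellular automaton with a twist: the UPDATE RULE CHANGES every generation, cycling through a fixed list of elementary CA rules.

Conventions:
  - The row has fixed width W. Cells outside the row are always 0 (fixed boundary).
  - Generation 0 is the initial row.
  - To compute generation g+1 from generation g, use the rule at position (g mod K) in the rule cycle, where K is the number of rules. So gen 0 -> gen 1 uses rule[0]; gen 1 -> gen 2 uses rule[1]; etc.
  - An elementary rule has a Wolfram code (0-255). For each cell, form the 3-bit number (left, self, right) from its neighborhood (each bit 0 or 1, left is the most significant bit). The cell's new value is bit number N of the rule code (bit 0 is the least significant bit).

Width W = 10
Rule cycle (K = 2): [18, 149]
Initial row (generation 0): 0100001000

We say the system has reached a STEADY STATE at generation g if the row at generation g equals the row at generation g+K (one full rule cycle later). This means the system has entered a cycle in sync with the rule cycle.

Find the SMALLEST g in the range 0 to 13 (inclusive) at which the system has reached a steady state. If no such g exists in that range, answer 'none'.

Answer: 3

Derivation:
Gen 0: 0100001000
Gen 1 (rule 18): 1010010100
Gen 2 (rule 149): 1011010111
Gen 3 (rule 18): 0000000000
Gen 4 (rule 149): 1111111111
Gen 5 (rule 18): 0000000000
Gen 6 (rule 149): 1111111111
Gen 7 (rule 18): 0000000000
Gen 8 (rule 149): 1111111111
Gen 9 (rule 18): 0000000000
Gen 10 (rule 149): 1111111111
Gen 11 (rule 18): 0000000000
Gen 12 (rule 149): 1111111111
Gen 13 (rule 18): 0000000000
Gen 14 (rule 149): 1111111111
Gen 15 (rule 18): 0000000000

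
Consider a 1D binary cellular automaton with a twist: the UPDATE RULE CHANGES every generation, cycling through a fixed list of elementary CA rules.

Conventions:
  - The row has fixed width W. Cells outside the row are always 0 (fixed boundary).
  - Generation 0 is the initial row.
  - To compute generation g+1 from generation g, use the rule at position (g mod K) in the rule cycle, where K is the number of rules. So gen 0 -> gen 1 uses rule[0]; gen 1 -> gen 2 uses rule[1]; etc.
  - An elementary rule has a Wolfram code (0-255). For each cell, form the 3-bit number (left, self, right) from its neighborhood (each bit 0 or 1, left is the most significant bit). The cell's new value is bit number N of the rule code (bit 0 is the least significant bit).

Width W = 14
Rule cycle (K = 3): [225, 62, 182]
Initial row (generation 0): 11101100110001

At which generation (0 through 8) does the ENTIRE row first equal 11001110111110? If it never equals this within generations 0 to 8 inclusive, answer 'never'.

Answer: 2

Derivation:
Gen 0: 11101100110001
Gen 1 (rule 225): 01110100010100
Gen 2 (rule 62): 11001110111110
Gen 3 (rule 182): 00110101011101
Gen 4 (rule 225): 10011010101110
Gen 5 (rule 62): 11110111111001
Gen 6 (rule 182): 01101011110111
Gen 7 (rule 225): 00110101111011
Gen 8 (rule 62): 01101111000110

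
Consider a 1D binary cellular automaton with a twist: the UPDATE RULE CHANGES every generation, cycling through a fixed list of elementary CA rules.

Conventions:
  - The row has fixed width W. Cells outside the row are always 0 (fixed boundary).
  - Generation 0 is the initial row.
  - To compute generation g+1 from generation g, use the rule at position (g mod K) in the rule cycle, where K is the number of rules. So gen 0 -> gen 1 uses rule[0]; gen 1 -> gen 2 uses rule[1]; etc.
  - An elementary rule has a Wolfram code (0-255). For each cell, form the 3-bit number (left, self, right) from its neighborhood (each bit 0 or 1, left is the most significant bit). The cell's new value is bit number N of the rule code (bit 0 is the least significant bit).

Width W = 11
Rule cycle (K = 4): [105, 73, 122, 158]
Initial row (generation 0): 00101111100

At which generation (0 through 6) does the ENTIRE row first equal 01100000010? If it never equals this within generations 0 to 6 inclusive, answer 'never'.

Gen 0: 00101111100
Gen 1 (rule 105): 10011000101
Gen 2 (rule 73): 00011010000
Gen 3 (rule 122): 00111101000
Gen 4 (rule 158): 01111001100
Gen 5 (rule 105): 01001001101
Gen 6 (rule 73): 00000001100

Answer: never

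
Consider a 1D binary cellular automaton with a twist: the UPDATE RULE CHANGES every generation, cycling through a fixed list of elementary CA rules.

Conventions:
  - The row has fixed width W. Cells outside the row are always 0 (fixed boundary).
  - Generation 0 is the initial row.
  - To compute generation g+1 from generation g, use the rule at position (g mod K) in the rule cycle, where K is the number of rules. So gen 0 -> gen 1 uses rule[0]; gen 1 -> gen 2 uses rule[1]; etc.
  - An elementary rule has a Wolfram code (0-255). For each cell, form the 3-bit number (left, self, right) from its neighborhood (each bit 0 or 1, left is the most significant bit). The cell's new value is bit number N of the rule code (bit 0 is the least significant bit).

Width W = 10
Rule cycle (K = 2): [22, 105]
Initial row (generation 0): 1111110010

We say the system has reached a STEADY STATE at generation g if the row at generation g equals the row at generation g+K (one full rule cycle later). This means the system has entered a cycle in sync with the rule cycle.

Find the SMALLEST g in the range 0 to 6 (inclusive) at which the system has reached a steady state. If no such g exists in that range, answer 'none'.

Answer: 1

Derivation:
Gen 0: 1111110010
Gen 1 (rule 22): 0000001111
Gen 2 (rule 105): 1111101001
Gen 3 (rule 22): 0000001111
Gen 4 (rule 105): 1111101001
Gen 5 (rule 22): 0000001111
Gen 6 (rule 105): 1111101001
Gen 7 (rule 22): 0000001111
Gen 8 (rule 105): 1111101001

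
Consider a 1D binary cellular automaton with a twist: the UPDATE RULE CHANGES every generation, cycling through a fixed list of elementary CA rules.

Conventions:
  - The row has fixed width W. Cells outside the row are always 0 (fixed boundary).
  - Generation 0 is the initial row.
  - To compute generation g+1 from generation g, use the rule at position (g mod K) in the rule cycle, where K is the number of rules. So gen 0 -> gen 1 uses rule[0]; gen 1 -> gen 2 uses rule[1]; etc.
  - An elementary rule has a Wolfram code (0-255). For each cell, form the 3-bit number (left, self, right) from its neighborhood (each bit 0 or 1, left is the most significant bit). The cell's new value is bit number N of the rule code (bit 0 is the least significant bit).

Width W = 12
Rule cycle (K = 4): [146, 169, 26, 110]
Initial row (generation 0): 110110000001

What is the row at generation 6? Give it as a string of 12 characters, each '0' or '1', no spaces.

Answer: 010111110100

Derivation:
Gen 0: 110110000001
Gen 1 (rule 146): 000001000010
Gen 2 (rule 169): 111100011000
Gen 3 (rule 26): 100010110100
Gen 4 (rule 110): 100111111100
Gen 5 (rule 146): 011011111010
Gen 6 (rule 169): 010111110100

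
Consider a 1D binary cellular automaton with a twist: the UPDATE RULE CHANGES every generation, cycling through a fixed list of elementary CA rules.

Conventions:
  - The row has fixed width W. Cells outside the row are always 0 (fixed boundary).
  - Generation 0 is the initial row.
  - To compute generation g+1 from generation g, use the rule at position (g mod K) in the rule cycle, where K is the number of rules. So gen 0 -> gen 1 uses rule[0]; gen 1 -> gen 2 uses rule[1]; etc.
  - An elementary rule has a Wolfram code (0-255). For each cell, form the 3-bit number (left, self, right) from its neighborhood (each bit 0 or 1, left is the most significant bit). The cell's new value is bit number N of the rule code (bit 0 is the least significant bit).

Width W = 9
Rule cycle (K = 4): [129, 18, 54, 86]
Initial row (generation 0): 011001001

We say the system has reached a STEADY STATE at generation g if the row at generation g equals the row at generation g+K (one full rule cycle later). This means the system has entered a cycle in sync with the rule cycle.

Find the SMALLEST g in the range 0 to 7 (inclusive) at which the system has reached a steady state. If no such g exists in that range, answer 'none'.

Answer: 2

Derivation:
Gen 0: 011001001
Gen 1 (rule 129): 000000000
Gen 2 (rule 18): 000000000
Gen 3 (rule 54): 000000000
Gen 4 (rule 86): 000000000
Gen 5 (rule 129): 111111111
Gen 6 (rule 18): 000000000
Gen 7 (rule 54): 000000000
Gen 8 (rule 86): 000000000
Gen 9 (rule 129): 111111111
Gen 10 (rule 18): 000000000
Gen 11 (rule 54): 000000000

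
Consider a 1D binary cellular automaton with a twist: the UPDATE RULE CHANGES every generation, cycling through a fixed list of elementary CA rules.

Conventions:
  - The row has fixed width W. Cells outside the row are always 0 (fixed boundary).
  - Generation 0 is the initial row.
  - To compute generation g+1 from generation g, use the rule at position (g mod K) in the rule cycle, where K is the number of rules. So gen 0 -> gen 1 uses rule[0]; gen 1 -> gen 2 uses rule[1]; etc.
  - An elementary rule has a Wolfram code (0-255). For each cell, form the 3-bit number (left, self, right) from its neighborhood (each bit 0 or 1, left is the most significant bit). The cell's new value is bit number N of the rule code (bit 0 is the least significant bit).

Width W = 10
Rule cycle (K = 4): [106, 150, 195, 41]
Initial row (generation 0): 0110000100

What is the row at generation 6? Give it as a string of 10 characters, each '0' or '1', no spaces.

Answer: 1000000110

Derivation:
Gen 0: 0110000100
Gen 1 (rule 106): 1110001000
Gen 2 (rule 150): 0101011100
Gen 3 (rule 195): 1000001101
Gen 4 (rule 41): 0011101010
Gen 5 (rule 106): 0110110100
Gen 6 (rule 150): 1000000110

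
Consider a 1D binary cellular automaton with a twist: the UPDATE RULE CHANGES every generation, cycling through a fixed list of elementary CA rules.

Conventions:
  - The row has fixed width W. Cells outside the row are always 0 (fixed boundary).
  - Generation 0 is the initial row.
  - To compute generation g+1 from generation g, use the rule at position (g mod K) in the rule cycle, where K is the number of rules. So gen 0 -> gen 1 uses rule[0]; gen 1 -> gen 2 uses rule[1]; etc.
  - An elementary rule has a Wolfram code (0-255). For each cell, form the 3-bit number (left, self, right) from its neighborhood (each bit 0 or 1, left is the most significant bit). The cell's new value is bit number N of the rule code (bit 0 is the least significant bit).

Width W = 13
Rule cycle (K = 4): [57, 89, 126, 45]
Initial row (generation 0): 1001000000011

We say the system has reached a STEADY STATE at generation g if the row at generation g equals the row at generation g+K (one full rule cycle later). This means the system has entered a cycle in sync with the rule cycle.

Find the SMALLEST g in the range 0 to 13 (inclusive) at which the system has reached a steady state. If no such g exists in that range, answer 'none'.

Answer: none

Derivation:
Gen 0: 1001000000011
Gen 1 (rule 57): 0100111111010
Gen 2 (rule 89): 0010100001001
Gen 3 (rule 126): 0111110011111
Gen 4 (rule 45): 0100000010000
Gen 5 (rule 57): 0011111001111
Gen 6 (rule 89): 1010001101001
Gen 7 (rule 126): 1111011111111
Gen 8 (rule 45): 1000110000000
Gen 9 (rule 57): 0110101111111
Gen 10 (rule 89): 0110001000001
Gen 11 (rule 126): 1111011100011
Gen 12 (rule 45): 1000110001010
Gen 13 (rule 57): 0110101100101
Gen 14 (rule 89): 0110001110000
Gen 15 (rule 126): 1111011011000
Gen 16 (rule 45): 1000110110011
Gen 17 (rule 57): 0110101101010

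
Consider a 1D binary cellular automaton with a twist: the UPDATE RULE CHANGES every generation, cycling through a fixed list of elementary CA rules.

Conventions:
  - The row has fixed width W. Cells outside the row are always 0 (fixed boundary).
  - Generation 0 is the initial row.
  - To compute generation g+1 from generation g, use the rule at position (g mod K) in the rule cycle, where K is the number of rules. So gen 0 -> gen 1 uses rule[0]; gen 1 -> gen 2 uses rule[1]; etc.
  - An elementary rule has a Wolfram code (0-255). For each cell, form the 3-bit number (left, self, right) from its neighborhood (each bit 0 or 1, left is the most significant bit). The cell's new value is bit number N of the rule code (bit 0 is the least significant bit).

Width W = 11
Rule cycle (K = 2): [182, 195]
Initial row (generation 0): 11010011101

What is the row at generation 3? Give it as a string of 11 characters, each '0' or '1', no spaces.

Answer: 00101010011

Derivation:
Gen 0: 11010011101
Gen 1 (rule 182): 00111101011
Gen 2 (rule 195): 11011100001
Gen 3 (rule 182): 00101010011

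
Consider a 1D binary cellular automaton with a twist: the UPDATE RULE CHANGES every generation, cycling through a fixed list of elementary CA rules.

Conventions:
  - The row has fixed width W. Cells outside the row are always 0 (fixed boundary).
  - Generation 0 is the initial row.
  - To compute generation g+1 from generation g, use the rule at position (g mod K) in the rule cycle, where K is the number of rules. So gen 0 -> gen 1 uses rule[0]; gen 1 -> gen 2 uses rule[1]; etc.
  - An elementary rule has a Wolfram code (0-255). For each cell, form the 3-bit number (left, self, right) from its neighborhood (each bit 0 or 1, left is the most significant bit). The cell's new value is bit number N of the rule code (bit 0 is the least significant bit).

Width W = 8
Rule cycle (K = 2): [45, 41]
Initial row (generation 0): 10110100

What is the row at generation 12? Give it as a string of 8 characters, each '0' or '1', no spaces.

Answer: 00001100

Derivation:
Gen 0: 10110100
Gen 1 (rule 45): 11101101
Gen 2 (rule 41): 10011010
Gen 3 (rule 45): 10010110
Gen 4 (rule 41): 00001100
Gen 5 (rule 45): 11101001
Gen 6 (rule 41): 10010000
Gen 7 (rule 45): 10010111
Gen 8 (rule 41): 00001100
Gen 9 (rule 45): 11101001
Gen 10 (rule 41): 10010000
Gen 11 (rule 45): 10010111
Gen 12 (rule 41): 00001100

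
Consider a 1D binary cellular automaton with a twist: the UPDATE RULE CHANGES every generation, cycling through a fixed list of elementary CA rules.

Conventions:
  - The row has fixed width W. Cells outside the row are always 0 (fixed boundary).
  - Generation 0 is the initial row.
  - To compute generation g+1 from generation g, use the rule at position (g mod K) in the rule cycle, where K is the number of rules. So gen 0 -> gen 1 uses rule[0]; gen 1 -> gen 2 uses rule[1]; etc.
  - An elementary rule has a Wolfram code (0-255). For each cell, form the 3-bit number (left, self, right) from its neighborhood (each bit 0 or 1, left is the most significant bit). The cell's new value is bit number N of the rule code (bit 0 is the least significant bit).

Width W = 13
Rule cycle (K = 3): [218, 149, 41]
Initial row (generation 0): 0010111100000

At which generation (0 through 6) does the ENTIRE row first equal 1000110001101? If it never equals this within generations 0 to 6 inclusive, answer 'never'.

Gen 0: 0010111100000
Gen 1 (rule 218): 0100111110000
Gen 2 (rule 149): 0110011101111
Gen 3 (rule 41): 0100010011000
Gen 4 (rule 218): 1010101111100
Gen 5 (rule 149): 1010100111011
Gen 6 (rule 41): 0101000100110

Answer: never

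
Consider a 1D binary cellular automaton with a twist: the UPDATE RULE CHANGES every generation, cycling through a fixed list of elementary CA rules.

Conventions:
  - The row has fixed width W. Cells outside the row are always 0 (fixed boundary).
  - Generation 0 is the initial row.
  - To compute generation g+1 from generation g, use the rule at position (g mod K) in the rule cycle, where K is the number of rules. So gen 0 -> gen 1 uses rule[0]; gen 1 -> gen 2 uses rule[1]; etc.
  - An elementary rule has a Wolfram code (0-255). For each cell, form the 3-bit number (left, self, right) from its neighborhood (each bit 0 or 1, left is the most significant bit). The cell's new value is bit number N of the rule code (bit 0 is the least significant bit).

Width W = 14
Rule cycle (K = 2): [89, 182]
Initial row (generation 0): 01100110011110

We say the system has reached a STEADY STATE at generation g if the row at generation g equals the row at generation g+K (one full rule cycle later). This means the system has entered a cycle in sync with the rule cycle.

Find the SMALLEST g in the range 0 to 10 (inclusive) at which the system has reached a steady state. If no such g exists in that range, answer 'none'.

Gen 0: 01100110011110
Gen 1 (rule 89): 01110111010011
Gen 2 (rule 182): 10101010111100
Gen 3 (rule 89): 00000000100111
Gen 4 (rule 182): 00000001111010
Gen 5 (rule 89): 11111101001001
Gen 6 (rule 182): 01111011111111
Gen 7 (rule 89): 01001010000001
Gen 8 (rule 182): 11111111000011
Gen 9 (rule 89): 10000001111011
Gen 10 (rule 182): 11000010110100
Gen 11 (rule 89): 11111000110011
Gen 12 (rule 182): 01110101001100

Answer: none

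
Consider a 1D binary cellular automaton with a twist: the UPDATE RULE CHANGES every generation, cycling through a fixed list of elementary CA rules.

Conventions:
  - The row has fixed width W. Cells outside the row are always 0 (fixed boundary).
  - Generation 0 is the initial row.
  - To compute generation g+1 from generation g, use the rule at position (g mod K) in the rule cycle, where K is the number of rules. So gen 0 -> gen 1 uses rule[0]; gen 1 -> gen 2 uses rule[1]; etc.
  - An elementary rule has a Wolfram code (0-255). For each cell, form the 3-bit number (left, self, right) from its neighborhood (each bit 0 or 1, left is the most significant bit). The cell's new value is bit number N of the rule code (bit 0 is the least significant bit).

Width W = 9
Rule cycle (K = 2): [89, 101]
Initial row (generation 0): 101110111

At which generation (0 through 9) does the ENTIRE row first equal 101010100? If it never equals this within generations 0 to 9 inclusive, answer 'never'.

Answer: 7

Derivation:
Gen 0: 101110111
Gen 1 (rule 89): 001010101
Gen 2 (rule 101): 101111111
Gen 3 (rule 89): 001000001
Gen 4 (rule 101): 101011101
Gen 5 (rule 89): 000010100
Gen 6 (rule 101): 111011101
Gen 7 (rule 89): 101010100
Gen 8 (rule 101): 111111101
Gen 9 (rule 89): 100000100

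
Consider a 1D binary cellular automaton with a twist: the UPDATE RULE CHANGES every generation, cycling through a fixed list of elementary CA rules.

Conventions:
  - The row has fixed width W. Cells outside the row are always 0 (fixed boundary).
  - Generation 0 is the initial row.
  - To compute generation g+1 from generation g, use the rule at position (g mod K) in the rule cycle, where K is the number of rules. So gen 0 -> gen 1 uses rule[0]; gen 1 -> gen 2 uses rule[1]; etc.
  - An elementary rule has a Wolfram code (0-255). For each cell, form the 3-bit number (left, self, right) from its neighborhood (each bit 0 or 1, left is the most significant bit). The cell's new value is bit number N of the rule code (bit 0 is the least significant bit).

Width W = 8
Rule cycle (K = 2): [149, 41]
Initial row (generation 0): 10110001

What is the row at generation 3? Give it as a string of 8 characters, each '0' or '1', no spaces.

Gen 0: 10110001
Gen 1 (rule 149): 10001101
Gen 2 (rule 41): 00101010
Gen 3 (rule 149): 10101011

Answer: 10101011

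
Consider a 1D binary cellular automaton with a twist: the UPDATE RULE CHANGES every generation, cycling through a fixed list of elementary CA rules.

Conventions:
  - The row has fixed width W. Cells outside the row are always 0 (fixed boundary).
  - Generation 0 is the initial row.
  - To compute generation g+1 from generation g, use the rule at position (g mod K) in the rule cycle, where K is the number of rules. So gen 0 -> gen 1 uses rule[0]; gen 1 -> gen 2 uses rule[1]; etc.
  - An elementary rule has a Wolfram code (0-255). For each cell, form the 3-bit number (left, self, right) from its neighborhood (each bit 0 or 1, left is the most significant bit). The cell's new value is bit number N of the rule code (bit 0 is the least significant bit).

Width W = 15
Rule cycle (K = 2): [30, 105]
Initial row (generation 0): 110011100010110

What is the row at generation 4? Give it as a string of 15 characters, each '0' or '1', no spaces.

Gen 0: 110011100010110
Gen 1 (rule 30): 101110010110101
Gen 2 (rule 105): 011010001111010
Gen 3 (rule 30): 110011011000011
Gen 4 (rule 105): 110011111011011

Answer: 110011111011011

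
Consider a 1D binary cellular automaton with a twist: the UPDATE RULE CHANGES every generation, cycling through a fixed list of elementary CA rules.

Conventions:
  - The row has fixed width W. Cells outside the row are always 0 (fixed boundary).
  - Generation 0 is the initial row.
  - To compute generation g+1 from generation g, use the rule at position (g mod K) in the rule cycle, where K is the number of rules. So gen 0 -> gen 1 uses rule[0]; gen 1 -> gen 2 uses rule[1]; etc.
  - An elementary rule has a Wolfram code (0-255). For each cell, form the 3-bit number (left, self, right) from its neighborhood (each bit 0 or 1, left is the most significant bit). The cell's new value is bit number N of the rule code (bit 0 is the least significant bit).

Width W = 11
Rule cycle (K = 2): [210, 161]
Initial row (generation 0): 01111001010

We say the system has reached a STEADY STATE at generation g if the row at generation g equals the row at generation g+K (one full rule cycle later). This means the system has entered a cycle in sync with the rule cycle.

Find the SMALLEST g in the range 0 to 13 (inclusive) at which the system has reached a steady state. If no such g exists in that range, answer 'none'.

Gen 0: 01111001010
Gen 1 (rule 210): 10111110001
Gen 2 (rule 161): 01011100100
Gen 3 (rule 210): 10001111010
Gen 4 (rule 161): 00100110100
Gen 5 (rule 210): 01011010010
Gen 6 (rule 161): 00100100000
Gen 7 (rule 210): 01011010000
Gen 8 (rule 161): 00100100111
Gen 9 (rule 210): 01011011011
Gen 10 (rule 161): 00100100100
Gen 11 (rule 210): 01011011010
Gen 12 (rule 161): 00100100100
Gen 13 (rule 210): 01011011010
Gen 14 (rule 161): 00100100100
Gen 15 (rule 210): 01011011010

Answer: 10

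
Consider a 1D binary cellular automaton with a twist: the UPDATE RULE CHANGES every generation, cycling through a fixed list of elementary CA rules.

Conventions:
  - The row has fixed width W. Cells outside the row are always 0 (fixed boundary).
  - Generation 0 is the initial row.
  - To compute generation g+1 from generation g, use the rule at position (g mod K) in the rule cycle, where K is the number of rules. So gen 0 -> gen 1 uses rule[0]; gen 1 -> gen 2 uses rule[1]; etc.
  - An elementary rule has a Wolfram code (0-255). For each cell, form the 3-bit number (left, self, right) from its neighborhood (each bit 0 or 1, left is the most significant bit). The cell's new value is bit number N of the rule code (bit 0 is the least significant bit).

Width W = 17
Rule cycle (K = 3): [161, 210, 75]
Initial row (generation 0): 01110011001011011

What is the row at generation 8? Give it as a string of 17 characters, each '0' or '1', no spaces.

Gen 0: 01110011001011011
Gen 1 (rule 161): 00100000000100100
Gen 2 (rule 210): 01010000001011010
Gen 3 (rule 75): 10000111110011000
Gen 4 (rule 161): 00110011100000011
Gen 5 (rule 210): 01011101110000101
Gen 6 (rule 75): 10010101010111000
Gen 7 (rule 161): 00001010101010011
Gen 8 (rule 210): 00010000000001101

Answer: 00010000000001101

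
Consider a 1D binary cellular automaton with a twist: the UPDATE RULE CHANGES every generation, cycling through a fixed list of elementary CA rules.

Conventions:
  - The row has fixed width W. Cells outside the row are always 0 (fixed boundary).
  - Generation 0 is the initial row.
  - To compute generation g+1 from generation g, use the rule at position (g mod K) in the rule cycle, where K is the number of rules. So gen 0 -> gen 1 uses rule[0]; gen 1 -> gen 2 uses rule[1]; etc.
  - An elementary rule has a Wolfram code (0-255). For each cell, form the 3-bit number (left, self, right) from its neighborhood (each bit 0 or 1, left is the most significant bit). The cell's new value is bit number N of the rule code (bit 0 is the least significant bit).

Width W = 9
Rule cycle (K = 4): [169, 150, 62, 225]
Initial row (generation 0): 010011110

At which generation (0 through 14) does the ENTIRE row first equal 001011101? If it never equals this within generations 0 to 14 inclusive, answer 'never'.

Answer: 6

Derivation:
Gen 0: 010011110
Gen 1 (rule 169): 000011100
Gen 2 (rule 150): 000101010
Gen 3 (rule 62): 001111111
Gen 4 (rule 225): 100111111
Gen 5 (rule 169): 000111110
Gen 6 (rule 150): 001011101
Gen 7 (rule 62): 011110011
Gen 8 (rule 225): 001110001
Gen 9 (rule 169): 101100100
Gen 10 (rule 150): 100011110
Gen 11 (rule 62): 110110001
Gen 12 (rule 225): 011010100
Gen 13 (rule 169): 010101001
Gen 14 (rule 150): 110101111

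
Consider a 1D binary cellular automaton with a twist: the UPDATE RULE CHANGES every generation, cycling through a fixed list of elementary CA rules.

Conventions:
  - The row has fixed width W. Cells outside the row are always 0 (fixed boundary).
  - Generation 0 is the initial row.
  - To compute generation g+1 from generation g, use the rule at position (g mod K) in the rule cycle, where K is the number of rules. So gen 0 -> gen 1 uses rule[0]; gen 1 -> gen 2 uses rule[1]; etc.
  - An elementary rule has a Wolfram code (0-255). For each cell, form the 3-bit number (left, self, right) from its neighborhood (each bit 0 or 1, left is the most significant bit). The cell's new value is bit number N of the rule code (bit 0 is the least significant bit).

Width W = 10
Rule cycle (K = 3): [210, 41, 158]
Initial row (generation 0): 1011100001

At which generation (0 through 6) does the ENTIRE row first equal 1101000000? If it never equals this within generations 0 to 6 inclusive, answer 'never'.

Gen 0: 1011100001
Gen 1 (rule 210): 0001110010
Gen 2 (rule 41): 1101000000
Gen 3 (rule 158): 1001100000
Gen 4 (rule 210): 0110110000
Gen 5 (rule 41): 0101100111
Gen 6 (rule 158): 1101011110

Answer: 2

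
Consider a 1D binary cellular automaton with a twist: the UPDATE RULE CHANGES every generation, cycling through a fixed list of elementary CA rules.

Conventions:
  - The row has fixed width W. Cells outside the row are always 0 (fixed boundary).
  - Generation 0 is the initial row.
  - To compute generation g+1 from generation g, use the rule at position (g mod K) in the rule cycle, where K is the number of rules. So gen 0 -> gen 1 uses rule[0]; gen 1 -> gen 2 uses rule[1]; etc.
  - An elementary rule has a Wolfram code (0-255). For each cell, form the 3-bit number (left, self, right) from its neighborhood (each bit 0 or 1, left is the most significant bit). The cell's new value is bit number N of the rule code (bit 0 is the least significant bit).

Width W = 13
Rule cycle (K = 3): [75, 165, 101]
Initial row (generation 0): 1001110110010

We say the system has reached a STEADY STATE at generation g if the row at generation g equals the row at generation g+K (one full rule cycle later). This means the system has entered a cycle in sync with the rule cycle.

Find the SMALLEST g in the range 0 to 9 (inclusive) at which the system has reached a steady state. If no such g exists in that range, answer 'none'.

Gen 0: 1001110110010
Gen 1 (rule 75): 0011010110100
Gen 2 (rule 165): 1000111001101
Gen 3 (rule 101): 1010001000111
Gen 4 (rule 75): 0000110011101
Gen 5 (rule 165): 1110000001011
Gen 6 (rule 101): 0010111101101
Gen 7 (rule 75): 1100100101100
Gen 8 (rule 165): 0000100110001
Gen 9 (rule 101): 1110100010101
Gen 10 (rule 75): 1010001100000
Gen 11 (rule 165): 1110100001111
Gen 12 (rule 101): 0011101100001

Answer: none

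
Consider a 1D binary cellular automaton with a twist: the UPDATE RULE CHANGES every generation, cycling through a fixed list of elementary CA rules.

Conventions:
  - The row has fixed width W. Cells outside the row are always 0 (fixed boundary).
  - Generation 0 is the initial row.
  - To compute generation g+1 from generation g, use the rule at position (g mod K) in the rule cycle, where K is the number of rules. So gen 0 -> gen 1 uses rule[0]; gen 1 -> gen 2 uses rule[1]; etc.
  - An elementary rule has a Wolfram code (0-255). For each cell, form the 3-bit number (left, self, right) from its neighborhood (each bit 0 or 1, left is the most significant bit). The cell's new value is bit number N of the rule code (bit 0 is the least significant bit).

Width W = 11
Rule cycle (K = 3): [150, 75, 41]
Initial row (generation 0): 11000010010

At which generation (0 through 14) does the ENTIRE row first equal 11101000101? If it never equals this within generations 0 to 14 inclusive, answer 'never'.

Answer: never

Derivation:
Gen 0: 11000010010
Gen 1 (rule 150): 00100111111
Gen 2 (rule 75): 11001100001
Gen 3 (rule 41): 10001001100
Gen 4 (rule 150): 11011110010
Gen 5 (rule 75): 11010010100
Gen 6 (rule 41): 10100001001
Gen 7 (rule 150): 10110011111
Gen 8 (rule 75): 00110110001
Gen 9 (rule 41): 10101100100
Gen 10 (rule 150): 10100011110
Gen 11 (rule 75): 00001110010
Gen 12 (rule 41): 11101000000
Gen 13 (rule 150): 01001100000
Gen 14 (rule 75): 10011101111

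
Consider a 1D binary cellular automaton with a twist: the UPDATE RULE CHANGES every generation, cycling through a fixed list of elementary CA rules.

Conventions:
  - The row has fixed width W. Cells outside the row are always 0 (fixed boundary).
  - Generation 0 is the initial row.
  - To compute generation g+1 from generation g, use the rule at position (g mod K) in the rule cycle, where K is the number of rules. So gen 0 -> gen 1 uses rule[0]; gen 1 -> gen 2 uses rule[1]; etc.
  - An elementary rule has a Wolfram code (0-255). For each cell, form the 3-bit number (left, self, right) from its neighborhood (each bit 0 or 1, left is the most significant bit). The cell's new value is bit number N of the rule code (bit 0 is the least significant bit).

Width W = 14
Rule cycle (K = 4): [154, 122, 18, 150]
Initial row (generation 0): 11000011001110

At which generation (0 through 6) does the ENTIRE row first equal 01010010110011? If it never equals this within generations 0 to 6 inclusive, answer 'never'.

Gen 0: 11000011001110
Gen 1 (rule 154): 10100110111101
Gen 2 (rule 122): 01011111100110
Gen 3 (rule 18): 10000000011001
Gen 4 (rule 150): 11000000100111
Gen 5 (rule 154): 10100001011110
Gen 6 (rule 122): 01010010110011

Answer: 6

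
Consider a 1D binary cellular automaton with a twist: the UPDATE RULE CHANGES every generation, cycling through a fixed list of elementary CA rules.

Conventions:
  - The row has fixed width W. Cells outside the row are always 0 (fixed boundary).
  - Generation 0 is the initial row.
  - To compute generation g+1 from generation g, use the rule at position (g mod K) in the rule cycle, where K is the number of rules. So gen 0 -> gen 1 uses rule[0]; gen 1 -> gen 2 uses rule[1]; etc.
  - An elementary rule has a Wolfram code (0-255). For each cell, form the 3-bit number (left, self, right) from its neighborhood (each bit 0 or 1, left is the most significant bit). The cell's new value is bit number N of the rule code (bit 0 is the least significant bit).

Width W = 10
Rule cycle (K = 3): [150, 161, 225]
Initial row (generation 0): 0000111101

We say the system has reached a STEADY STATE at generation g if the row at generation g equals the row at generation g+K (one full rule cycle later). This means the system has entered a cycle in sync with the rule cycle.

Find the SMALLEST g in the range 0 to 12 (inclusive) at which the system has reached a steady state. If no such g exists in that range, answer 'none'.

Answer: none

Derivation:
Gen 0: 0000111101
Gen 1 (rule 150): 0001011001
Gen 2 (rule 161): 1100100000
Gen 3 (rule 225): 0100001111
Gen 4 (rule 150): 1110010110
Gen 5 (rule 161): 0100001000
Gen 6 (rule 225): 0001100011
Gen 7 (rule 150): 0010010100
Gen 8 (rule 161): 1000001001
Gen 9 (rule 225): 0011100000
Gen 10 (rule 150): 0101010000
Gen 11 (rule 161): 0010100111
Gen 12 (rule 225): 1001000011
Gen 13 (rule 150): 1111100100
Gen 14 (rule 161): 0111000001
Gen 15 (rule 225): 0011011100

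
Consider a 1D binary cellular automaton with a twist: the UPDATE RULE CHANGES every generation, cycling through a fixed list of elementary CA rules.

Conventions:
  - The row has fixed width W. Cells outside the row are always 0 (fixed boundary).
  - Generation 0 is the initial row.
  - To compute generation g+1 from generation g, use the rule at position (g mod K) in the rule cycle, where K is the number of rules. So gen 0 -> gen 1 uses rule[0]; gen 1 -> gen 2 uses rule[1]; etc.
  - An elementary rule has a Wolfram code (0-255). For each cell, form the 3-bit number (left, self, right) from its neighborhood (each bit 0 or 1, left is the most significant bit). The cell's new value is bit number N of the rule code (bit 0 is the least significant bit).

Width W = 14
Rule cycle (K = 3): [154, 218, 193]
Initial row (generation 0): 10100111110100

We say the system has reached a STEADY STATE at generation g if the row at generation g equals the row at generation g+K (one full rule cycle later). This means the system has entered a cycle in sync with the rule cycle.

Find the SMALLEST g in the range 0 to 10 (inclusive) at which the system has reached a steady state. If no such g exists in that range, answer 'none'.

Answer: none

Derivation:
Gen 0: 10100111110100
Gen 1 (rule 154): 00011111100010
Gen 2 (rule 218): 00111111110101
Gen 3 (rule 193): 10011111110000
Gen 4 (rule 154): 01111111101000
Gen 5 (rule 218): 11111111100100
Gen 6 (rule 193): 01111111100001
Gen 7 (rule 154): 11111111010010
Gen 8 (rule 218): 11111111001101
Gen 9 (rule 193): 01111111000100
Gen 10 (rule 154): 11111110101010
Gen 11 (rule 218): 11111110000001
Gen 12 (rule 193): 01111110111100
Gen 13 (rule 154): 11111100111010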